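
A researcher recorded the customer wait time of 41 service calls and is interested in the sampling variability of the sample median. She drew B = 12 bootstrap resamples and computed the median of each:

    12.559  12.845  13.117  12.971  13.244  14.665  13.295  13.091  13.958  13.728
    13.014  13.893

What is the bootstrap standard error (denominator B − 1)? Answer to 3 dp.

SE* = 0.588

Bootstrap SE is the standard deviation of the 12 replicate medians.
Mean of replicates: (12.559 + 12.845 + 13.117 + 12.971 + 13.244 + 14.665 + 13.295 + 13.091 + 13.958 + 13.728 + 13.014 + 13.893) / 12 = 160.3800 / 12 = 13.3650
Sum of squared deviations: (−0.8060)² + (−0.5200)² + (−0.2480)² + (−0.3940)² + (−0.1210)² + (+1.3000)² + (−0.0700)² + (−0.2740)² + (+0.5930)² + (+0.3630)² + (−0.3510)² + (+0.5280)² = 3.8068
Variance = 3.8068 / 11 = 0.3461
SE* = √0.3461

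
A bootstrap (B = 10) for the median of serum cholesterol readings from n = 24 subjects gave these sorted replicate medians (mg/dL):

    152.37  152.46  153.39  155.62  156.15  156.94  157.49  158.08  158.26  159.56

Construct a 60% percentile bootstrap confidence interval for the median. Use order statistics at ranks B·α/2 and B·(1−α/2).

(152.46, 158.08)

α = 0.40; lower rank = 10 × 0.200 = 2; upper rank = 10 × 0.800 = 8.
The 2nd smallest replicate is 152.46; the 8th is 158.08.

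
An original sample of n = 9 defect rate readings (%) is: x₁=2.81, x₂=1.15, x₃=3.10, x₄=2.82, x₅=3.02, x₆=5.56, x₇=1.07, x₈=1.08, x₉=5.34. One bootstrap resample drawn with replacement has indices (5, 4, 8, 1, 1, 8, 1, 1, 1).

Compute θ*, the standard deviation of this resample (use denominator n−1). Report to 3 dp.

Resample values: 3.02, 2.82, 1.08, 2.81, 2.81, 1.08, 2.81, 2.81, 2.81.
Mean = 2.4500; sum of squared deviations = 4.8636
s² = 4.8636 / 8 = 0.6079
s = √0.6079 = 0.780

θ* = 0.780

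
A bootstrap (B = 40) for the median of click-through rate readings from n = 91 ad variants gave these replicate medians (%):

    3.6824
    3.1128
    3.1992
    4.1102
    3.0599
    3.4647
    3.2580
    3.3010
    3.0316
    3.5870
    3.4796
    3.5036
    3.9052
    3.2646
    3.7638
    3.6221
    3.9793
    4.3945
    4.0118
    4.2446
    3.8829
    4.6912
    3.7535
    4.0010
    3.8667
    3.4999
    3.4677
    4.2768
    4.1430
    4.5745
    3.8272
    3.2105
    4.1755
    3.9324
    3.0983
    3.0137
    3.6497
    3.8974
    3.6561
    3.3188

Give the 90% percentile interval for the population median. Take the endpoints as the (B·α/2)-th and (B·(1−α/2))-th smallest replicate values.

(3.0316, 4.3945)

Sorted replicates: 3.0137, 3.0316, 3.0599, 3.0983, 3.1128, 3.1992, 3.2105, 3.2580, 3.2646, 3.3010, 3.3188, 3.4647, 3.4677, 3.4796, 3.4999, 3.5036, 3.5870, 3.6221, 3.6497, 3.6561, 3.6824, 3.7535, 3.7638, 3.8272, 3.8667, 3.8829, 3.8974, 3.9052, 3.9324, 3.9793, 4.0010, 4.0118, 4.1102, 4.1430, 4.1755, 4.2446, 4.2768, 4.3945, 4.5745, 4.6912
α = 0.10; lower rank = 40 × 0.050 = 2; upper rank = 40 × 0.950 = 38.
The 2nd smallest replicate is 3.0316; the 38th is 4.3945.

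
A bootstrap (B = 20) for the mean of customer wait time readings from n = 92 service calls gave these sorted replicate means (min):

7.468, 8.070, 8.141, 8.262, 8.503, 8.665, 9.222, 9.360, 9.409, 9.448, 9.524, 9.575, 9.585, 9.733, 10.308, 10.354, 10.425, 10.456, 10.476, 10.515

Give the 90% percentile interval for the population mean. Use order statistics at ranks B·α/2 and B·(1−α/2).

α = 0.10; lower rank = 20 × 0.050 = 1; upper rank = 20 × 0.950 = 19.
The 1st smallest replicate is 7.468; the 19th is 10.476.

(7.468, 10.476)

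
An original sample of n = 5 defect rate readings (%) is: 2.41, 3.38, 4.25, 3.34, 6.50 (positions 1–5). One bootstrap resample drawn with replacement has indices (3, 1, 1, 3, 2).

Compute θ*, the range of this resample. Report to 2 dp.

θ* = 1.84

Resample values: 4.25, 2.41, 2.41, 4.25, 3.38.
Range = 4.25 − 2.41 = 1.84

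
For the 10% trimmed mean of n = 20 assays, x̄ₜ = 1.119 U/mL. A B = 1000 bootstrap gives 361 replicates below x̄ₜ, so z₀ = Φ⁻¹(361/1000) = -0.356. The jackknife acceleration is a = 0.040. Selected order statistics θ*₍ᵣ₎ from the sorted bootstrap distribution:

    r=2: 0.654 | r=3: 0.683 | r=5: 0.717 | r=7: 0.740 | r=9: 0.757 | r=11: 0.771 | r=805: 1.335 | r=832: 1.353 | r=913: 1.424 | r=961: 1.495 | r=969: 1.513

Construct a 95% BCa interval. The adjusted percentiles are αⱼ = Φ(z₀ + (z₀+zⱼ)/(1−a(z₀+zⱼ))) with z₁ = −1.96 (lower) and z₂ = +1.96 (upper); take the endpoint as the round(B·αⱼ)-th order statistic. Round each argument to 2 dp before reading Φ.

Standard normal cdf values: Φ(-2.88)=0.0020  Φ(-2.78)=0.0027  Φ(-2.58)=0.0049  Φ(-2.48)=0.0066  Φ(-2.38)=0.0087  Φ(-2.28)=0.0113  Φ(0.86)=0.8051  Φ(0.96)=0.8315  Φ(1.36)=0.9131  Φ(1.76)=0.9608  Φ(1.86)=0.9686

Lower: z₀ + z₁ = -0.356 + (-1.960) = -2.316; 1 − a(z₀+z₁) = 1 − (0.040)(-2.316) = 1.0926; argument = -0.356 + (-2.316)/1.0926 = -2.4756 → -2.48.
α₁ = Φ(-2.48) = 0.0066; rank = round(1000 × 0.0066) = 7; θ*₍7₎ = 0.740.
Upper: z₀ + z₂ = 1.604; 1 − a(z₀+z₂) = 0.9358; argument = 1.3580 → 1.36; α₂ = 0.9131; rank = 913; θ*₍913₎ = 1.424.

(0.740, 1.424)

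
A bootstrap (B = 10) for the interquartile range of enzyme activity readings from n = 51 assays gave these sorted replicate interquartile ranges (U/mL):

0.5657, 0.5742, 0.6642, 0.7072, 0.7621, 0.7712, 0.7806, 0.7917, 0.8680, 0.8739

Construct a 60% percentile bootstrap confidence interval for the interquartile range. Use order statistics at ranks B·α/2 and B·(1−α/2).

α = 0.40; lower rank = 10 × 0.200 = 2; upper rank = 10 × 0.800 = 8.
The 2nd smallest replicate is 0.5742; the 8th is 0.7917.

(0.5742, 0.7917)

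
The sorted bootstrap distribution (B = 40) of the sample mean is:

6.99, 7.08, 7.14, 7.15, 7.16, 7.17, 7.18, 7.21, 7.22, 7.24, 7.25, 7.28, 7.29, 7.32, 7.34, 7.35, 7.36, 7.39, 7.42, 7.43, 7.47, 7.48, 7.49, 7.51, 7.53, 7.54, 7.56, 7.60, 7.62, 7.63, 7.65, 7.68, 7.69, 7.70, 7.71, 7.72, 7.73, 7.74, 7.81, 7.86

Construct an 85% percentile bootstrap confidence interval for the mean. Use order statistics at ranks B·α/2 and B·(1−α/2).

α = 0.15; lower rank = 40 × 0.075 = 3; upper rank = 40 × 0.925 = 37.
The 3rd smallest replicate is 7.14; the 37th is 7.73.

(7.14, 7.73)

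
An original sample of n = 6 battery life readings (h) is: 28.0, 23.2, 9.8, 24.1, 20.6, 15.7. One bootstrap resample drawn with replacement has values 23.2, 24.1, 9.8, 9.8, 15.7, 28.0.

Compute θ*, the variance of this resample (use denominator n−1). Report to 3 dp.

Mean = 18.4333; sum of squared deviations = 302.8933
s² = 302.8933 / 5 = 60.5787

θ* = 60.579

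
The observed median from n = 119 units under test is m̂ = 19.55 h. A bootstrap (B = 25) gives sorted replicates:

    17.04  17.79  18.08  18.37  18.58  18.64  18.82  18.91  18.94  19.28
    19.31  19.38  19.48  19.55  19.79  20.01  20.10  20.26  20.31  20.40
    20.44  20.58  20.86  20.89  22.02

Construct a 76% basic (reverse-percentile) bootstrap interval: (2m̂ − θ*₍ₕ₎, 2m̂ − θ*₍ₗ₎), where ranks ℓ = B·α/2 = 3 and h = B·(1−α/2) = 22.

Percentile endpoints at ranks 3 and 22: θ*₍3₎ = 18.08, θ*₍22₎ = 20.58.
Basic interval reflects these around m̂:
  lower = 2 × 19.55 − 20.58 = 18.52
  upper = 2 × 19.55 − 18.08 = 21.02

(18.52, 21.02)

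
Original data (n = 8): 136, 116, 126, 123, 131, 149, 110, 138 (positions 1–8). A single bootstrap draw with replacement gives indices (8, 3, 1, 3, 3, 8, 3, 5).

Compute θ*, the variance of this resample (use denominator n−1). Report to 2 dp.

Resample values: 138, 126, 136, 126, 126, 138, 126, 131.
Mean = 130.8750; sum of squared deviations = 222.8750
s² = 222.8750 / 7 = 31.8393

θ* = 31.84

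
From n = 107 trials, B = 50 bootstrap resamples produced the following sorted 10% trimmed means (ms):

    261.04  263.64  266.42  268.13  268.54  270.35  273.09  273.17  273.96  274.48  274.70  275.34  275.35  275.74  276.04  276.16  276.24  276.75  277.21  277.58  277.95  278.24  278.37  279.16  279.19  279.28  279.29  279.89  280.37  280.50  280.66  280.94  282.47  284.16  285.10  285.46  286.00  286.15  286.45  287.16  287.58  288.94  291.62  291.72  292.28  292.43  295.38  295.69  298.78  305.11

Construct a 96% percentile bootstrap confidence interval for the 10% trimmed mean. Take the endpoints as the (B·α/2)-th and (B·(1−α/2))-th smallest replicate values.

(261.04, 298.78)

α = 0.04; lower rank = 50 × 0.020 = 1; upper rank = 50 × 0.980 = 49.
The 1st smallest replicate is 261.04; the 49th is 298.78.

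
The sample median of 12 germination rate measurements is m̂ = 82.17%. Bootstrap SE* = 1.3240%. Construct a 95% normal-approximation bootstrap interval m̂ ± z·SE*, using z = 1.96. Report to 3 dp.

(79.575, 84.765)

Margin = 1.96 × 1.3240 = 2.5950
Interval: 82.17 ± 2.5950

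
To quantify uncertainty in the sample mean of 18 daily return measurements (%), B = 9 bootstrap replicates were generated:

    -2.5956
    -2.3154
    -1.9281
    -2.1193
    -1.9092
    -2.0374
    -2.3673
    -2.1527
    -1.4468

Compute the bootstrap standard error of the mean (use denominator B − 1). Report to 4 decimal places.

Bootstrap SE is the standard deviation of the 9 replicate means.
Mean of replicates: ((-2.5956) + (-2.3154) + (-1.9281) + (-2.1193) + (-1.9092) + (-2.0374) + (-2.3673) + (-2.1527) + (-1.4468)) / 9 = -18.87180 / 9 = -2.09687
Sum of squared deviations: (−0.49873)² + (−0.21853)² + (+0.16877)² + (−0.02243)² + (+0.18767)² + (+0.05947)² + (−0.27043)² + (−0.05583)² + (+0.65007)² = 0.86307
Variance = 0.86307 / 8 = 0.10788
SE* = √0.10788

SE* = 0.3285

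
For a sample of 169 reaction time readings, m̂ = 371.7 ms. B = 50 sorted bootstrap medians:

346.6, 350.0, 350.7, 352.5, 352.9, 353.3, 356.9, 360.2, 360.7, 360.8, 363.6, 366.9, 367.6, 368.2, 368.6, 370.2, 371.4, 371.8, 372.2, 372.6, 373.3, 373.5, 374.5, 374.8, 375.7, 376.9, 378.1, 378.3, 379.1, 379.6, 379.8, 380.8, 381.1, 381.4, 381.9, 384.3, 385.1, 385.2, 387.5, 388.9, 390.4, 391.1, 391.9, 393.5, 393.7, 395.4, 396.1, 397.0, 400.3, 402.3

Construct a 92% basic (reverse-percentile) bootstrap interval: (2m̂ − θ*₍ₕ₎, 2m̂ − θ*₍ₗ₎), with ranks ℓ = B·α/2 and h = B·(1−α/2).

Percentile endpoints at ranks 2 and 48: θ*₍2₎ = 350.0, θ*₍48₎ = 397.0.
Basic interval reflects these around m̂:
  lower = 2 × 371.7 − 397.0 = 346.4
  upper = 2 × 371.7 − 350.0 = 393.4

(346.4, 393.4)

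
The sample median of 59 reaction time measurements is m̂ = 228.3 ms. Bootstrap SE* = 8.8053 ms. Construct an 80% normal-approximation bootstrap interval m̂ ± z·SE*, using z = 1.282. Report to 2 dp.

Margin = 1.282 × 8.8053 = 11.288
Interval: 228.3 ± 11.288

(217.01, 239.59)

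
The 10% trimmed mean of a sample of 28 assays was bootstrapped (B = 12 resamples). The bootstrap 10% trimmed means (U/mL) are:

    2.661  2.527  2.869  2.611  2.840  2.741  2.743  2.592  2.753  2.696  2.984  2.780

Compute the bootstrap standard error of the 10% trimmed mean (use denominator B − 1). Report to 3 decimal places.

SE* = 0.128

Bootstrap SE is the standard deviation of the 12 replicate 10% trimmed means.
Mean of replicates: (2.661 + 2.527 + 2.869 + 2.611 + 2.840 + 2.741 + 2.743 + 2.592 + 2.753 + 2.696 + 2.984 + 2.780) / 12 = 32.7970 / 12 = 2.7331
Sum of squared deviations: (−0.0721)² + (−0.2061)² + (+0.1359)² + (−0.1221)² + (+0.1069)² + (+0.0079)² + (+0.0099)² + (−0.1411)² + (+0.0199)² + (−0.0371)² + (+0.2509)² + (+0.0469)² = 0.1795
Variance = 0.1795 / 11 = 0.0163
SE* = √0.0163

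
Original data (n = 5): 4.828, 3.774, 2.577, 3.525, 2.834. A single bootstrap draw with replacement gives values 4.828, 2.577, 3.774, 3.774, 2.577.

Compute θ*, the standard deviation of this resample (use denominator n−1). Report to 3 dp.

Mean = 3.5060; sum of squared deviations = 3.6174
s² = 3.6174 / 4 = 0.9044
s = √0.9044 = 0.951

θ* = 0.951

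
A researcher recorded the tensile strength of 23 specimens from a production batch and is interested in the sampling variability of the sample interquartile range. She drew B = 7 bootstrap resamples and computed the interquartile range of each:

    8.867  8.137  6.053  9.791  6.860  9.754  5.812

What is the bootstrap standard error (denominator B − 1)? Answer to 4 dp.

Bootstrap SE is the standard deviation of the 7 replicate interquartile ranges.
Mean of replicates: (8.867 + 8.137 + 6.053 + 9.791 + 6.860 + 9.754 + 5.812) / 7 = 55.27400 / 7 = 7.89629
Sum of squared deviations: (+0.97071)² + (+0.24071)² + (−1.84329)² + (+1.89471)² + (−1.03629)² + (+1.85771)² + (−2.08429)² = 16.85711
Variance = 16.85711 / 6 = 2.80952
SE* = √2.80952

SE* = 1.6762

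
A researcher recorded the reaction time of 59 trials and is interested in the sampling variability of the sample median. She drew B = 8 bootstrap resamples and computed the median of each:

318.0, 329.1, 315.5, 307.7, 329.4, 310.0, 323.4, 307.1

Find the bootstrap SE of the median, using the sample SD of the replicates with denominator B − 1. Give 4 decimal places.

Bootstrap SE is the standard deviation of the 8 replicate medians.
Mean of replicates: (318.0 + 329.1 + 315.5 + 307.7 + 329.4 + 310.0 + 323.4 + 307.1) / 8 = 2540.20000 / 8 = 317.52500
Sum of squared deviations: (+0.47500)² + (+11.57500)² + (−2.02500)² + (−9.82500)² + (+11.87500)² + (−7.52500)² + (+5.87500)² + (−10.42500)² = 575.67500
Variance = 575.67500 / 7 = 82.23929
SE* = √82.23929

SE* = 9.0686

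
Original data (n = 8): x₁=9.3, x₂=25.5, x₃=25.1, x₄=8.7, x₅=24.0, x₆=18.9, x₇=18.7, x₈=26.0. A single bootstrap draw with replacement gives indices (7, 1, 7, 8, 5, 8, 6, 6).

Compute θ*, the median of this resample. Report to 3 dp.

θ* = 18.900

Resample values: 18.7, 9.3, 18.7, 26.0, 24.0, 26.0, 18.9, 18.9.
Sorted: 9.3, 18.7, 18.7, 18.9, 18.9, 24.0, 26.0, 26.0
Median = average of the two middle values = 18.900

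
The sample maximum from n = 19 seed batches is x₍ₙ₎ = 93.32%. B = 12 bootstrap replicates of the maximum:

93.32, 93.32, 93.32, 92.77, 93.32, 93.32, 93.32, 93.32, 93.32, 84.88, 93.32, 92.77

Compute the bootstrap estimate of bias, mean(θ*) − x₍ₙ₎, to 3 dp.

mean(θ*) = (93.32 + 93.32 + 93.32 + 92.77 + 93.32 + 93.32 + 93.32 + 93.32 + 93.32 + 84.88 + 93.32 + 92.77) / 12 = 92.5250
bias = 92.5250 − 93.32

bias = −0.795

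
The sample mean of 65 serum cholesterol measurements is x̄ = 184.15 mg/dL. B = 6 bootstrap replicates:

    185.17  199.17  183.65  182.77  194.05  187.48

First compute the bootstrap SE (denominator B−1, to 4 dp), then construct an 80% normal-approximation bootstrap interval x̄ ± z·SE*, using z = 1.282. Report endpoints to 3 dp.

(175.785, 192.515)

Mean of replicates = 188.7150; sum of squared deviations = 212.8587; SE* = √(212.8587/5) = 6.5247
Margin = 1.282 × 6.5247 = 8.3647
Interval: 184.15 ± 8.3647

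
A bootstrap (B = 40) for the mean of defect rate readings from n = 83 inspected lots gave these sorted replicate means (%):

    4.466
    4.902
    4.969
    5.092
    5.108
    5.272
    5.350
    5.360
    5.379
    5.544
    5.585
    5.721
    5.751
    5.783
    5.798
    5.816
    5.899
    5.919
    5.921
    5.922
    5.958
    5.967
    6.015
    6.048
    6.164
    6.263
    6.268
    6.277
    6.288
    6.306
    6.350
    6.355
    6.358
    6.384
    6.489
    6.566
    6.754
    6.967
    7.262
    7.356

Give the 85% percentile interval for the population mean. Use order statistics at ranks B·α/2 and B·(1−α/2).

(4.969, 6.754)

α = 0.15; lower rank = 40 × 0.075 = 3; upper rank = 40 × 0.925 = 37.
The 3rd smallest replicate is 4.969; the 37th is 6.754.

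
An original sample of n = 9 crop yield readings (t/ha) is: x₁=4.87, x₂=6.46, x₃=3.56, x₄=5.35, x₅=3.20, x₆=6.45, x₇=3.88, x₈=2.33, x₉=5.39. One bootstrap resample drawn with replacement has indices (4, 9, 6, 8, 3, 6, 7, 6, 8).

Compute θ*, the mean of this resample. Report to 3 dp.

Resample values: 5.35, 5.39, 6.45, 2.33, 3.56, 6.45, 3.88, 6.45, 2.33.
Mean = (5.35 + 5.39 + 6.45 + 2.33 + 3.56 + 6.45 + 3.88 + 6.45 + 2.33) / 9 = 42.190 / 9 = 4.688

θ* = 4.688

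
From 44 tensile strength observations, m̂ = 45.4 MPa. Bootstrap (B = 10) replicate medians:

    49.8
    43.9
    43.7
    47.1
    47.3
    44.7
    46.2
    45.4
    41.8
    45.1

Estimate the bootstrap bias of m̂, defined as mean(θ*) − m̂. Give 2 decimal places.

mean(θ*) = (49.8 + 43.9 + 43.7 + 47.1 + 47.3 + 44.7 + 46.2 + 45.4 + 41.8 + 45.1) / 10 = 45.500
bias = 45.500 − 45.4

bias = +0.10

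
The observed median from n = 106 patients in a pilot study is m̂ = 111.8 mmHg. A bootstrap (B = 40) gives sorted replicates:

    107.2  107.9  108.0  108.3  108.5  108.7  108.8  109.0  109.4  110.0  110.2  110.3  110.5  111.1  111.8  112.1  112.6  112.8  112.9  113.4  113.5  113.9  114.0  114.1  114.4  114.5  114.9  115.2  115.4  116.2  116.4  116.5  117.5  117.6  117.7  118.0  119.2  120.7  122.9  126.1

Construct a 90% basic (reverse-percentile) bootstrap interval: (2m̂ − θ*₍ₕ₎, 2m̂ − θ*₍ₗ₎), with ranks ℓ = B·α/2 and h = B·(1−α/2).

Percentile endpoints at ranks 2 and 38: θ*₍2₎ = 107.9, θ*₍38₎ = 120.7.
Basic interval reflects these around m̂:
  lower = 2 × 111.8 − 120.7 = 102.9
  upper = 2 × 111.8 − 107.9 = 115.7

(102.9, 115.7)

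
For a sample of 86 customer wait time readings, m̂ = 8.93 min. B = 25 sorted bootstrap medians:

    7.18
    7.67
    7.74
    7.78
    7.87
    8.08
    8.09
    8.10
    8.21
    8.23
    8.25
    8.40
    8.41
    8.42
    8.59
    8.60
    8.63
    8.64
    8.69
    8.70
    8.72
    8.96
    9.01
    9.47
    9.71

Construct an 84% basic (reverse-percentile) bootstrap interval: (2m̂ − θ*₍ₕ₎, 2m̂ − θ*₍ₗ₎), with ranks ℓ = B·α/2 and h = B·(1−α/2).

(8.85, 10.19)

Percentile endpoints at ranks 2 and 23: θ*₍2₎ = 7.67, θ*₍23₎ = 9.01.
Basic interval reflects these around m̂:
  lower = 2 × 8.93 − 9.01 = 8.85
  upper = 2 × 8.93 − 7.67 = 10.19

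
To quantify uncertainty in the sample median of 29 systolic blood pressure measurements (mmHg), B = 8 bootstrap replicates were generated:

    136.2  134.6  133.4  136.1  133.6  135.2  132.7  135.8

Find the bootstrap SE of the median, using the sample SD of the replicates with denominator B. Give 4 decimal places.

SE* = 1.2540

Bootstrap SE is the standard deviation of the 8 replicate medians.
Mean of replicates: (136.2 + 134.6 + 133.4 + 136.1 + 133.6 + 135.2 + 132.7 + 135.8) / 8 = 1077.60000 / 8 = 134.70000
Sum of squared deviations: (+1.50000)² + (−0.10000)² + (−1.30000)² + (+1.40000)² + (−1.10000)² + (+0.50000)² + (−2.00000)² + (+1.10000)² = 12.58000
Variance = 12.58000 / 8 = 1.57250
SE* = √1.57250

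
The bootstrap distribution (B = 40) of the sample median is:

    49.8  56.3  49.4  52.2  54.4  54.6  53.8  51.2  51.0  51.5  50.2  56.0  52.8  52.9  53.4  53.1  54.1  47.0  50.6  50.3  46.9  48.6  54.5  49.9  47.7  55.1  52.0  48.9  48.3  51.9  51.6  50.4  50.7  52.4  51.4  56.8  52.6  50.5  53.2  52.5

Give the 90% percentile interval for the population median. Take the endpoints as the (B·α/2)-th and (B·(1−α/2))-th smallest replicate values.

(47.0, 56.0)

Sorted replicates: 46.9, 47.0, 47.7, 48.3, 48.6, 48.9, 49.4, 49.8, 49.9, 50.2, 50.3, 50.4, 50.5, 50.6, 50.7, 51.0, 51.2, 51.4, 51.5, 51.6, 51.9, 52.0, 52.2, 52.4, 52.5, 52.6, 52.8, 52.9, 53.1, 53.2, 53.4, 53.8, 54.1, 54.4, 54.5, 54.6, 55.1, 56.0, 56.3, 56.8
α = 0.10; lower rank = 40 × 0.050 = 2; upper rank = 40 × 0.950 = 38.
The 2nd smallest replicate is 47.0; the 38th is 56.0.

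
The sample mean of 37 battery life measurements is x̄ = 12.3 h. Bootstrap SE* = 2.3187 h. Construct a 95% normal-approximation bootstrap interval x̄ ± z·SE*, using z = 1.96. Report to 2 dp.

Margin = 1.96 × 2.3187 = 4.545
Interval: 12.3 ± 4.545

(7.76, 16.84)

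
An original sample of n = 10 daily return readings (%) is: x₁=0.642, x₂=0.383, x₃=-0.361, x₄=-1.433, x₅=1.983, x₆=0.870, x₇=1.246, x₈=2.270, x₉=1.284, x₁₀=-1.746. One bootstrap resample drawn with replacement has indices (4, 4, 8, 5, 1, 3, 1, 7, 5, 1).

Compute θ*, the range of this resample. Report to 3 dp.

Resample values: -1.433, -1.433, 2.270, 1.983, 0.642, -0.361, 0.642, 1.246, 1.983, 0.642.
Range = 2.270 − -1.433 = 3.703

θ* = 3.703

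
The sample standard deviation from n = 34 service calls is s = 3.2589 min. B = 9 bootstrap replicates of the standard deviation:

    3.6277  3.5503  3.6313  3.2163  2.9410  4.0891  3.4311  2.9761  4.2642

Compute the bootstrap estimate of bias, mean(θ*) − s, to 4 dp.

bias = +0.2663

mean(θ*) = (3.6277 + 3.5503 + 3.6313 + 3.2163 + 2.9410 + 4.0891 + 3.4311 + 2.9761 + 4.2642) / 9 = 3.52523
bias = 3.52523 − 3.2589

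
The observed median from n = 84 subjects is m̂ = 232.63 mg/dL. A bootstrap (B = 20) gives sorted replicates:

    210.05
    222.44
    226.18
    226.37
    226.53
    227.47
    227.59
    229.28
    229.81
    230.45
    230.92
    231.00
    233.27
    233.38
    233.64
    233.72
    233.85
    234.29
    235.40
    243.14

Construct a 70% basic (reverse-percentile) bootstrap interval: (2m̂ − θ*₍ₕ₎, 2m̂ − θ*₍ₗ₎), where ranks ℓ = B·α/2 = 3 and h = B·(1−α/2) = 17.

Percentile endpoints at ranks 3 and 17: θ*₍3₎ = 226.18, θ*₍17₎ = 233.85.
Basic interval reflects these around m̂:
  lower = 2 × 232.63 − 233.85 = 231.41
  upper = 2 × 232.63 − 226.18 = 239.08

(231.41, 239.08)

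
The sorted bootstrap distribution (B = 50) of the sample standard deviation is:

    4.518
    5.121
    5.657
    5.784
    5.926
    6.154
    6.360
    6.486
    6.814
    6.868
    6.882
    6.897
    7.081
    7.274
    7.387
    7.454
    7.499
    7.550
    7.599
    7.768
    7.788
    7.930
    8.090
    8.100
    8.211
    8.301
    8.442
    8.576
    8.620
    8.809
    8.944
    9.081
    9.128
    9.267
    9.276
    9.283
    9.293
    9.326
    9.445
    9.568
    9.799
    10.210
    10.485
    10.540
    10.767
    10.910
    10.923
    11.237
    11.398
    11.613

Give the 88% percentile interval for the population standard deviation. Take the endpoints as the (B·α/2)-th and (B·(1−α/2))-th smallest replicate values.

(5.657, 10.923)

α = 0.12; lower rank = 50 × 0.060 = 3; upper rank = 50 × 0.940 = 47.
The 3rd smallest replicate is 5.657; the 47th is 10.923.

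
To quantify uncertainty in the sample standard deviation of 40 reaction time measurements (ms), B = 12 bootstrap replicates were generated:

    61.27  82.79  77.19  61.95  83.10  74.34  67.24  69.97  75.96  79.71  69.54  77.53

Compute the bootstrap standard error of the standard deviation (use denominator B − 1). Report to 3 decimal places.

SE* = 7.409

Bootstrap SE is the standard deviation of the 12 replicate standard deviations.
Mean of replicates: (61.27 + 82.79 + 77.19 + 61.95 + 83.10 + 74.34 + 67.24 + 69.97 + 75.96 + 79.71 + 69.54 + 77.53) / 12 = 880.5900 / 12 = 73.3825
Sum of squared deviations: (−12.1125)² + (+9.4075)² + (+3.8075)² + (−11.4325)² + (+9.7175)² + (+0.9575)² + (−6.1425)² + (−3.4125)² + (+2.5775)² + (+6.3275)² + (−3.8425)² + (+4.1475)² = 603.7822
Variance = 603.7822 / 11 = 54.8893
SE* = √54.8893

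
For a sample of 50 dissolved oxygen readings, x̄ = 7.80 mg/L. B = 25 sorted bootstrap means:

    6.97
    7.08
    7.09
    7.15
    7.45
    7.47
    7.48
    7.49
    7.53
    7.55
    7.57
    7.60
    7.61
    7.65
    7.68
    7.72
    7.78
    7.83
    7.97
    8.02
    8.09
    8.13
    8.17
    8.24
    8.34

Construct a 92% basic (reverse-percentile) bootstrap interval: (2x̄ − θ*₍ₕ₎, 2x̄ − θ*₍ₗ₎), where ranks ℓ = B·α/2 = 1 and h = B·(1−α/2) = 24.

Percentile endpoints at ranks 1 and 24: θ*₍1₎ = 6.97, θ*₍24₎ = 8.24.
Basic interval reflects these around x̄:
  lower = 2 × 7.80 − 8.24 = 7.36
  upper = 2 × 7.80 − 6.97 = 8.63

(7.36, 8.63)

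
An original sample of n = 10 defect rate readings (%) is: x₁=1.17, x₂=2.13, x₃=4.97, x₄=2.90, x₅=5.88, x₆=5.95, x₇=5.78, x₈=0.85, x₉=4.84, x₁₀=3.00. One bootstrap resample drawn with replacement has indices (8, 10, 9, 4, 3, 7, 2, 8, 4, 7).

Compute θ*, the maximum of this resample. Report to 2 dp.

Resample values: 0.85, 3.00, 4.84, 2.90, 4.97, 5.78, 2.13, 0.85, 2.90, 5.78.
Maximum = 5.78

θ* = 5.78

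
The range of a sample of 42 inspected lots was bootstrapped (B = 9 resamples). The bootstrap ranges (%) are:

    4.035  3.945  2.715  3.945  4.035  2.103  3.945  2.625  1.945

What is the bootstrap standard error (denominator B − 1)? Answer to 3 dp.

Bootstrap SE is the standard deviation of the 9 replicate ranges.
Mean of replicates: (4.035 + 3.945 + 2.715 + 3.945 + 4.035 + 2.103 + 3.945 + 2.625 + 1.945) / 9 = 29.2930 / 9 = 3.2548
Sum of squared deviations: (+0.7802)² + (+0.6902)² + (−0.5398)² + (+0.6902)² + (+0.7802)² + (−1.1518)² + (+0.6902)² + (−0.6298)² + (−1.3098)² = 6.3768
Variance = 6.3768 / 8 = 0.7971
SE* = √0.7971

SE* = 0.893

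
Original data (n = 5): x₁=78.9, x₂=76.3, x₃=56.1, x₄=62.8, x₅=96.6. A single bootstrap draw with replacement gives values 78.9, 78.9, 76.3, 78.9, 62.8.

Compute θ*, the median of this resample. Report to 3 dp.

θ* = 78.900

Sorted: 62.8, 76.3, 78.9, 78.9, 78.9
Median = middle value = 78.900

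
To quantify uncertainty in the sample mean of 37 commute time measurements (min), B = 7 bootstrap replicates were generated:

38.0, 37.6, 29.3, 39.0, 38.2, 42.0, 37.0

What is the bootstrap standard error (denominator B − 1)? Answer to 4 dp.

SE* = 3.8829

Bootstrap SE is the standard deviation of the 7 replicate means.
Mean of replicates: (38.0 + 37.6 + 29.3 + 39.0 + 38.2 + 42.0 + 37.0) / 7 = 261.10000 / 7 = 37.30000
Sum of squared deviations: (+0.70000)² + (+0.30000)² + (−8.00000)² + (+1.70000)² + (+0.90000)² + (+4.70000)² + (−0.30000)² = 90.46000
Variance = 90.46000 / 6 = 15.07667
SE* = √15.07667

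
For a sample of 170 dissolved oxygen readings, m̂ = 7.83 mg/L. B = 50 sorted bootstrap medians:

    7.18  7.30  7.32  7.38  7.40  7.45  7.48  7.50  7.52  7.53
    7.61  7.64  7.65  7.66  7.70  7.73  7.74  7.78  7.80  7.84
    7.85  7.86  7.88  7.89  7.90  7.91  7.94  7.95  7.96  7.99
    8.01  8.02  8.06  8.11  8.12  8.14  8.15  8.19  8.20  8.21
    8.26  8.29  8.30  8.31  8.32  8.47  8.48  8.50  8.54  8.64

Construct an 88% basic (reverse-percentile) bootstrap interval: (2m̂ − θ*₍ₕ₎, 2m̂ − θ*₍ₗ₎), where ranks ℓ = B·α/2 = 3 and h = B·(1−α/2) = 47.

(7.18, 8.34)

Percentile endpoints at ranks 3 and 47: θ*₍3₎ = 7.32, θ*₍47₎ = 8.48.
Basic interval reflects these around m̂:
  lower = 2 × 7.83 − 8.48 = 7.18
  upper = 2 × 7.83 − 7.32 = 8.34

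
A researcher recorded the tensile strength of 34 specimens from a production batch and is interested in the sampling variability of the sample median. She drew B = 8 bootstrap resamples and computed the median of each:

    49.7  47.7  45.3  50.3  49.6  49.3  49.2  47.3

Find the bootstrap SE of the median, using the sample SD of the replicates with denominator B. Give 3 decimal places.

Bootstrap SE is the standard deviation of the 8 replicate medians.
Mean of replicates: (49.7 + 47.7 + 45.3 + 50.3 + 49.6 + 49.3 + 49.2 + 47.3) / 8 = 388.4000 / 8 = 48.5500
Sum of squared deviations: (+1.1500)² + (−0.8500)² + (−3.2500)² + (+1.7500)² + (+1.0500)² + (+0.7500)² + (+0.6500)² + (−1.2500)² = 19.3200
Variance = 19.3200 / 8 = 2.4150
SE* = √2.4150

SE* = 1.554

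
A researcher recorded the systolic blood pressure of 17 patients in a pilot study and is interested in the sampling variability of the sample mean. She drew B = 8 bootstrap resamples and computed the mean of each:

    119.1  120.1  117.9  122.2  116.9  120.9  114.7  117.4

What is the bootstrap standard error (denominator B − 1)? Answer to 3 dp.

SE* = 2.413

Bootstrap SE is the standard deviation of the 8 replicate means.
Mean of replicates: (119.1 + 120.1 + 117.9 + 122.2 + 116.9 + 120.9 + 114.7 + 117.4) / 8 = 949.2000 / 8 = 118.6500
Sum of squared deviations: (+0.4500)² + (+1.4500)² + (−0.7500)² + (+3.5500)² + (−1.7500)² + (+2.2500)² + (−3.9500)² + (−1.2500)² = 40.7600
Variance = 40.7600 / 7 = 5.8229
SE* = √5.8229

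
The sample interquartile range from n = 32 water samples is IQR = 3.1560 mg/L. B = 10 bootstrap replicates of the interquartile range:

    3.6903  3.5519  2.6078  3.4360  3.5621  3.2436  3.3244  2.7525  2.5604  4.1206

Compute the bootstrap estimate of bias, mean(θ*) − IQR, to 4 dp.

mean(θ*) = (3.6903 + 3.5519 + 2.6078 + 3.4360 + 3.5621 + 3.2436 + 3.3244 + 2.7525 + 2.5604 + 4.1206) / 10 = 3.28496
bias = 3.28496 − 3.1560

bias = +0.1290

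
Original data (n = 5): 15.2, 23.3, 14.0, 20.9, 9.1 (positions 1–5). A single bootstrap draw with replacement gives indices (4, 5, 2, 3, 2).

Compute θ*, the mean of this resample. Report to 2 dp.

θ* = 18.12

Resample values: 20.9, 9.1, 23.3, 14.0, 23.3.
Mean = (20.9 + 9.1 + 23.3 + 14.0 + 23.3) / 5 = 90.60 / 5 = 18.12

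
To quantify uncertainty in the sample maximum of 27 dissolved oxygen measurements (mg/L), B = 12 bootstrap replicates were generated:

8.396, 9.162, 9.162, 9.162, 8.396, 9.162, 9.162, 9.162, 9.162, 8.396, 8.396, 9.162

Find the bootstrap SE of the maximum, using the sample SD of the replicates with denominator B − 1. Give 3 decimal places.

SE* = 0.377

Bootstrap SE is the standard deviation of the 12 replicate maximums.
Mean of replicates: (8.396 + 9.162 + 9.162 + 9.162 + 8.396 + 9.162 + 9.162 + 9.162 + 9.162 + 8.396 + 8.396 + 9.162) / 12 = 106.8800 / 12 = 8.9067
Sum of squared deviations: (−0.5107)² + (+0.2553)² + (+0.2553)² + (+0.2553)² + (−0.5107)² + (+0.2553)² + (+0.2553)² + (+0.2553)² + (+0.2553)² + (−0.5107)² + (−0.5107)² + (+0.2553)² = 1.5647
Variance = 1.5647 / 11 = 0.1422
SE* = √0.1422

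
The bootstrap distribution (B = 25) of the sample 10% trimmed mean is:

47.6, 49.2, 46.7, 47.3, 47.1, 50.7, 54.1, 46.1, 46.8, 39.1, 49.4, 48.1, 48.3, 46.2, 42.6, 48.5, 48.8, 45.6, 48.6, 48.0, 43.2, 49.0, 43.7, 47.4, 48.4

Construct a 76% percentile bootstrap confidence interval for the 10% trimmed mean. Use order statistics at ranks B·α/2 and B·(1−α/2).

(43.2, 49.2)

Sorted replicates: 39.1, 42.6, 43.2, 43.7, 45.6, 46.1, 46.2, 46.7, 46.8, 47.1, 47.3, 47.4, 47.6, 48.0, 48.1, 48.3, 48.4, 48.5, 48.6, 48.8, 49.0, 49.2, 49.4, 50.7, 54.1
α = 0.24; lower rank = 25 × 0.120 = 3; upper rank = 25 × 0.880 = 22.
The 3rd smallest replicate is 43.2; the 22nd is 49.2.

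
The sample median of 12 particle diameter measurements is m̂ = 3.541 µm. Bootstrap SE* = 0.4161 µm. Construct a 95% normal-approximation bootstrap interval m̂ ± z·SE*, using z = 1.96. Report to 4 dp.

(2.7254, 4.3566)

Margin = 1.96 × 0.4161 = 0.81556
Interval: 3.541 ± 0.81556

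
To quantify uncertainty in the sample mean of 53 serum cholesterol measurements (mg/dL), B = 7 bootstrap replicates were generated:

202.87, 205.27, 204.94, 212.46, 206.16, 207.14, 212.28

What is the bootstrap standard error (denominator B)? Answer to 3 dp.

SE* = 3.424

Bootstrap SE is the standard deviation of the 7 replicate means.
Mean of replicates: (202.87 + 205.27 + 204.94 + 212.46 + 206.16 + 207.14 + 212.28) / 7 = 1451.1200 / 7 = 207.3029
Sum of squared deviations: (−4.4329)² + (−2.0329)² + (−2.3629)² + (+5.1571)² + (−1.1429)² + (−0.1629)² + (+4.9771)² = 82.0665
Variance = 82.0665 / 7 = 11.7238
SE* = √11.7238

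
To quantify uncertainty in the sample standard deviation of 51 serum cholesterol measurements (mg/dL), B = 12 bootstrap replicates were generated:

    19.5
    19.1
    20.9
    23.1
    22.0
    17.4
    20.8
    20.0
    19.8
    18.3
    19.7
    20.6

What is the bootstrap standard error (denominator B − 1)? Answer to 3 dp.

SE* = 1.542

Bootstrap SE is the standard deviation of the 12 replicate standard deviations.
Mean of replicates: (19.5 + 19.1 + 20.9 + 23.1 + 22.0 + 17.4 + 20.8 + 20.0 + 19.8 + 18.3 + 19.7 + 20.6) / 12 = 241.2000 / 12 = 20.1000
Sum of squared deviations: (−0.6000)² + (−1.0000)² + (+0.8000)² + (+3.0000)² + (+1.9000)² + (−2.7000)² + (+0.7000)² + (−0.1000)² + (−0.3000)² + (−1.8000)² + (−0.4000)² + (+0.5000)² = 26.1400
Variance = 26.1400 / 11 = 2.3764
SE* = √2.3764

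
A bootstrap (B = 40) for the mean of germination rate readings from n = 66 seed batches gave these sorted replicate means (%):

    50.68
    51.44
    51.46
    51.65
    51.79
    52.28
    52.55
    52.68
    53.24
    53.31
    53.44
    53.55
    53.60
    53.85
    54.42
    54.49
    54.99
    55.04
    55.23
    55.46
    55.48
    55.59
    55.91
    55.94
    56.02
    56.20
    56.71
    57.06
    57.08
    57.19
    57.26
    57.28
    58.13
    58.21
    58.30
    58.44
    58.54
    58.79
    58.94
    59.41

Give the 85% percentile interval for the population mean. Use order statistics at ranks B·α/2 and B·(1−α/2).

(51.46, 58.54)

α = 0.15; lower rank = 40 × 0.075 = 3; upper rank = 40 × 0.925 = 37.
The 3rd smallest replicate is 51.46; the 37th is 58.54.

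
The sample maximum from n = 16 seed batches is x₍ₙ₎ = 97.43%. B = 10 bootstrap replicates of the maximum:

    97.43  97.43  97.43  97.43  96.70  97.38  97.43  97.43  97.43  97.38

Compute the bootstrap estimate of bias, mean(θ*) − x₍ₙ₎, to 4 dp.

bias = −0.0830

mean(θ*) = (97.43 + 97.43 + 97.43 + 97.43 + 96.70 + 97.38 + 97.43 + 97.43 + 97.43 + 97.38) / 10 = 97.34700
bias = 97.34700 − 97.43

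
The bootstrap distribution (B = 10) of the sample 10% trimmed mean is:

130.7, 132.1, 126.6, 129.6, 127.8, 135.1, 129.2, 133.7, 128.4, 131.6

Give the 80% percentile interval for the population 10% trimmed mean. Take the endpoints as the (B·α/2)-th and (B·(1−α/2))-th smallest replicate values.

Sorted replicates: 126.6, 127.8, 128.4, 129.2, 129.6, 130.7, 131.6, 132.1, 133.7, 135.1
α = 0.20; lower rank = 10 × 0.100 = 1; upper rank = 10 × 0.900 = 9.
The 1st smallest replicate is 126.6; the 9th is 133.7.

(126.6, 133.7)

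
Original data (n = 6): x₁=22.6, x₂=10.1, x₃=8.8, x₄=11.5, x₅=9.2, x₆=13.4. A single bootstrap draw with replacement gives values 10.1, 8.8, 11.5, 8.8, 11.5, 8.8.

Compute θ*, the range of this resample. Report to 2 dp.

θ* = 2.70

Range = 11.5 − 8.8 = 2.70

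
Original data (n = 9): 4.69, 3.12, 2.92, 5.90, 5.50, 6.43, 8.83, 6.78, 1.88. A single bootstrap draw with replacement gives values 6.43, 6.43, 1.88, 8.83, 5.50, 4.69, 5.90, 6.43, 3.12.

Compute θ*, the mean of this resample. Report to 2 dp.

θ* = 5.47

Mean = (6.43 + 6.43 + 1.88 + 8.83 + 5.50 + 4.69 + 5.90 + 6.43 + 3.12) / 9 = 49.210 / 9 = 5.47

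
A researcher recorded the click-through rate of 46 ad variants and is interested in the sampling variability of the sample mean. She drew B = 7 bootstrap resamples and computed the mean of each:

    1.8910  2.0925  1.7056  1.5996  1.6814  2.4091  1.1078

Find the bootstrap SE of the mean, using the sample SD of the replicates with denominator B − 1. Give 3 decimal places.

Bootstrap SE is the standard deviation of the 7 replicate means.
Mean of replicates: (1.8910 + 2.0925 + 1.7056 + 1.5996 + 1.6814 + 2.4091 + 1.1078) / 7 = 12.48700 / 7 = 1.78386
Sum of squared deviations: (+0.10714)² + (+0.30864)² + (−0.07826)² + (−0.18426)² + (−0.10246)² + (+0.62524)² + (−0.67606)² = 1.00529
Variance = 1.00529 / 6 = 0.16755
SE* = √0.16755

SE* = 0.409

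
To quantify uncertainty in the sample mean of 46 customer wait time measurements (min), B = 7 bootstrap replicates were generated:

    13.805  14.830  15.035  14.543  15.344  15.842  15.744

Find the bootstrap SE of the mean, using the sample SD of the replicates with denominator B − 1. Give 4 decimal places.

SE* = 0.7124

Bootstrap SE is the standard deviation of the 7 replicate means.
Mean of replicates: (13.805 + 14.830 + 15.035 + 14.543 + 15.344 + 15.842 + 15.744) / 7 = 105.14300 / 7 = 15.02043
Sum of squared deviations: (−1.21543)² + (−0.19043)² + (+0.01457)² + (−0.47743)² + (+0.32357)² + (+0.82157)² + (+0.72357)² = 3.04491
Variance = 3.04491 / 6 = 0.50749
SE* = √0.50749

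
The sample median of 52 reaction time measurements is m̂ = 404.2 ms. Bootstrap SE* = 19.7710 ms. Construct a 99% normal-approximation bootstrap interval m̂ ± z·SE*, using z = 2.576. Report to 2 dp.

Margin = 2.576 × 19.7710 = 50.930
Interval: 404.2 ± 50.930

(353.27, 455.13)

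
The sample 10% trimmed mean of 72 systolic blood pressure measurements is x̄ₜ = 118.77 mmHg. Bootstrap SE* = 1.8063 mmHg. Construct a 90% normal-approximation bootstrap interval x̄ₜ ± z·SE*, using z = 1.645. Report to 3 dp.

Margin = 1.645 × 1.8063 = 2.9714
Interval: 118.77 ± 2.9714

(115.799, 121.741)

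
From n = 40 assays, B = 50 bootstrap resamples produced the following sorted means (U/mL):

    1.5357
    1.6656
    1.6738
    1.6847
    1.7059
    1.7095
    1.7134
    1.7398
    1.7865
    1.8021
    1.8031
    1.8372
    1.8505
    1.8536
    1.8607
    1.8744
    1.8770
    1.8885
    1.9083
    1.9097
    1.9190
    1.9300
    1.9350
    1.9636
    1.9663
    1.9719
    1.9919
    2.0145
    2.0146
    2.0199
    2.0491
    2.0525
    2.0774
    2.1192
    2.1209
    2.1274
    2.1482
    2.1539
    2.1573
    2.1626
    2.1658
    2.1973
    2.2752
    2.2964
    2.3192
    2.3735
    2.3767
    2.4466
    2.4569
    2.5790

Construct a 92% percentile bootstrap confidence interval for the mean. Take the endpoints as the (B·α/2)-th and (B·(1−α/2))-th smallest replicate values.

(1.6656, 2.4466)

α = 0.08; lower rank = 50 × 0.040 = 2; upper rank = 50 × 0.960 = 48.
The 2nd smallest replicate is 1.6656; the 48th is 2.4466.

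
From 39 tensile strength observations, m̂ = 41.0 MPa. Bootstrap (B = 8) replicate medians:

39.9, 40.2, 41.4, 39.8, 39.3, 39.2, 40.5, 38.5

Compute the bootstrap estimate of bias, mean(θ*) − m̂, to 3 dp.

bias = −1.150

mean(θ*) = (39.9 + 40.2 + 41.4 + 39.8 + 39.3 + 39.2 + 40.5 + 38.5) / 8 = 39.8500
bias = 39.8500 − 41.0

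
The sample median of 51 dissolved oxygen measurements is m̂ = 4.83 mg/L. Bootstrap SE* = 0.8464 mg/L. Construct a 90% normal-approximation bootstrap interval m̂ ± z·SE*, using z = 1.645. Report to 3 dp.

(3.438, 6.222)

Margin = 1.645 × 0.8464 = 1.3923
Interval: 4.83 ± 1.3923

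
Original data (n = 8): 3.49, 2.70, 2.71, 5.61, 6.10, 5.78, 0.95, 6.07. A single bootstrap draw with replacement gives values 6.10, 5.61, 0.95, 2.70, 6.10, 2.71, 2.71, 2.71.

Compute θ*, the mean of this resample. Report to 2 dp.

θ* = 3.70

Mean = (6.10 + 5.61 + 0.95 + 2.70 + 6.10 + 2.71 + 2.71 + 2.71) / 8 = 29.590 / 8 = 3.70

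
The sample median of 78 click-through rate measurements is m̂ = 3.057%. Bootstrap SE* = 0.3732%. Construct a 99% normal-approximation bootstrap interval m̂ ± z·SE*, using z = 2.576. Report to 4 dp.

Margin = 2.576 × 0.3732 = 0.96136
Interval: 3.057 ± 0.96136

(2.0956, 4.0184)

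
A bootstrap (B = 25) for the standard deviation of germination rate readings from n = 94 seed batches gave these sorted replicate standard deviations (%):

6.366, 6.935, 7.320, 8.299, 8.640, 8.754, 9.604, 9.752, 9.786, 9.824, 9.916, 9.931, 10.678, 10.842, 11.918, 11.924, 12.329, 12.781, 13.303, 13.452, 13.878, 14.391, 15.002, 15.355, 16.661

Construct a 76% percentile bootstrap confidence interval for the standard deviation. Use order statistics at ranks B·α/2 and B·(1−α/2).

(7.320, 14.391)

α = 0.24; lower rank = 25 × 0.120 = 3; upper rank = 25 × 0.880 = 22.
The 3rd smallest replicate is 7.320; the 22nd is 14.391.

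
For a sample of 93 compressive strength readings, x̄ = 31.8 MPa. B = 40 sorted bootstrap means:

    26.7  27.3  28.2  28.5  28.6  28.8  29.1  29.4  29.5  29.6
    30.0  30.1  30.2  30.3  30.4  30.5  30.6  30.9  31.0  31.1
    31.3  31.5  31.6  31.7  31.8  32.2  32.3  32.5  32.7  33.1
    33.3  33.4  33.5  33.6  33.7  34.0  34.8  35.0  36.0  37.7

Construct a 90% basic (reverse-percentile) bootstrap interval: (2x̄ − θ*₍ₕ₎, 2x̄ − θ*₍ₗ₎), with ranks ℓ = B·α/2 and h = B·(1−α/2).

(28.6, 36.3)

Percentile endpoints at ranks 2 and 38: θ*₍2₎ = 27.3, θ*₍38₎ = 35.0.
Basic interval reflects these around x̄:
  lower = 2 × 31.8 − 35.0 = 28.6
  upper = 2 × 31.8 − 27.3 = 36.3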